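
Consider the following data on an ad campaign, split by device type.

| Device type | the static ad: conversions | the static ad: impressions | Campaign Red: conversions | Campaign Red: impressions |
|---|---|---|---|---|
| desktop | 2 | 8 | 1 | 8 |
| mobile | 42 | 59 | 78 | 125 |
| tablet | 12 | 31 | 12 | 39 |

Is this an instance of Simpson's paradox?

No

Desktop: the static ad 2/8 = 25.0%, Campaign Red 1/8 = 12.5% → the static ad
Mobile: the static ad 42/59 = 71.2%, Campaign Red 78/125 = 62.4% → the static ad
Tablet: the static ad 12/31 = 38.7%, Campaign Red 12/39 = 30.8% → the static ad
Overall: the static ad 56/98 = 57.1%, Campaign Red 91/172 = 52.9% → the static ad
The static ad wins overall and in every device group — no reversal.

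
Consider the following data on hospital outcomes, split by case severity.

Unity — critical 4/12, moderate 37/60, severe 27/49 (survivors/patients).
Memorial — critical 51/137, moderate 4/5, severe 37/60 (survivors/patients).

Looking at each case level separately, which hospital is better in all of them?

Critical: Unity 4/12 = 33.3%, Memorial 51/137 = 37.2% → Memorial
Moderate: Unity 37/60 = 61.7%, Memorial 4/5 = 80.0% → Memorial
Severe: Unity 27/49 = 55.1%, Memorial 37/60 = 61.7% → Memorial
Memorial has the higher rate in all 3 groups.

Memorial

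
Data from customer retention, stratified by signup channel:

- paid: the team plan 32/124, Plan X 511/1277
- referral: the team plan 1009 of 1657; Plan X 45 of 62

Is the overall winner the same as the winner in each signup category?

No

Paid: the team plan 32/124 = 25.8%, Plan X 511/1277 = 40.0% → Plan X
Referral: the team plan 1009/1657 = 60.9%, Plan X 45/62 = 72.6% → Plan X
Overall: the team plan 1041/1781 = 58.5%, Plan X 556/1339 = 41.5% → the team plan
Plan X wins each signup group but the team plan wins overall — the comparison reverses. Plan X's customers skew toward paid, which has a lower base rate.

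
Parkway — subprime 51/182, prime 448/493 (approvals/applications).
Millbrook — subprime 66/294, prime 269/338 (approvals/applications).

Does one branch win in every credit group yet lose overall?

No

Subprime: Parkway 51/182 = 28.0%, Millbrook 66/294 = 22.4% → Parkway
Prime: Parkway 448/493 = 90.9%, Millbrook 269/338 = 79.6% → Parkway
Overall: Parkway 499/675 = 73.9%, Millbrook 335/632 = 53.0% → Parkway
Parkway wins overall and in every credit group — no reversal.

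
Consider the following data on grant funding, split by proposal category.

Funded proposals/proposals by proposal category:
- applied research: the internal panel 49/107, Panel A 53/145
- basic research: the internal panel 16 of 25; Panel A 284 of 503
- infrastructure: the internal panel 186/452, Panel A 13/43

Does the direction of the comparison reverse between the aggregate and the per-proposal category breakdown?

Yes

Applied research: the internal panel 49/107 = 45.8%, Panel A 53/145 = 36.6% → the internal panel
Basic research: the internal panel 16/25 = 64.0%, Panel A 284/503 = 56.5% → the internal panel
Infrastructure: the internal panel 186/452 = 41.2%, Panel A 13/43 = 30.2% → the internal panel
Overall: the internal panel 251/584 = 43.0%, Panel A 350/691 = 50.7% → Panel A
The internal panel wins each proposal group but Panel A wins overall — the comparison reverses. The internal panel's proposals skew toward infrastructure, which has a lower base rate.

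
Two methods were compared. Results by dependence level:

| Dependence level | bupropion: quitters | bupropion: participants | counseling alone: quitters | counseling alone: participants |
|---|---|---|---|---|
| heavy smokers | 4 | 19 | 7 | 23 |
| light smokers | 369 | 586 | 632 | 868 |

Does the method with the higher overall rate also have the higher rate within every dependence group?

Heavy smokers: bupropion 4/19 = 21.1%, counseling alone 7/23 = 30.4% → counseling alone
Light smokers: bupropion 369/586 = 63.0%, counseling alone 632/868 = 72.8% → counseling alone
Overall: bupropion 373/605 = 61.7%, counseling alone 639/891 = 71.7% → counseling alone
Counseling alone wins overall and in every dependence group — no reversal.

Yes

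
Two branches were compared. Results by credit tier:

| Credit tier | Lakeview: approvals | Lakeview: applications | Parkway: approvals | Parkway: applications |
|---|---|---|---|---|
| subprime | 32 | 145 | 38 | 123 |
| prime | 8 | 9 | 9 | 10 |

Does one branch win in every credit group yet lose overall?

Subprime: Lakeview 32/145 = 22.1%, Parkway 38/123 = 30.9% → Parkway
Prime: Lakeview 8/9 = 88.9%, Parkway 9/10 = 90.0% → Parkway
Overall: Lakeview 40/154 = 26.0%, Parkway 47/133 = 35.3% → Parkway
Parkway wins overall and in every credit group — no reversal.

No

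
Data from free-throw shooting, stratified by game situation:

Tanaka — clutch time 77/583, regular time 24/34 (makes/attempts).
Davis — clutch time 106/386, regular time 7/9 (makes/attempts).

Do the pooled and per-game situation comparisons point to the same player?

Clutch time: Tanaka 77/583 = 13.2%, Davis 106/386 = 27.5% → Davis
Regular time: Tanaka 24/34 = 70.6%, Davis 7/9 = 77.8% → Davis
Overall: Tanaka 101/617 = 16.4%, Davis 113/395 = 28.6% → Davis
Davis wins overall and in every game group — no reversal.

Yes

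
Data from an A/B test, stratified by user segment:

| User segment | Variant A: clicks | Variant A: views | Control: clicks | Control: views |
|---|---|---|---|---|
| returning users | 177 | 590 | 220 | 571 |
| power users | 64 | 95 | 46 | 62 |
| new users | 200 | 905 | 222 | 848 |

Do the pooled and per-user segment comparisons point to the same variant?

Yes

Returning users: Variant A 177/590 = 30.0%, Control 220/571 = 38.5% → Control
Power users: Variant A 64/95 = 67.4%, Control 46/62 = 74.2% → Control
New users: Variant A 200/905 = 22.1%, Control 222/848 = 26.2% → Control
Overall: Variant A 441/1590 = 27.7%, Control 488/1481 = 33.0% → Control
Control wins overall and in every user group — no reversal.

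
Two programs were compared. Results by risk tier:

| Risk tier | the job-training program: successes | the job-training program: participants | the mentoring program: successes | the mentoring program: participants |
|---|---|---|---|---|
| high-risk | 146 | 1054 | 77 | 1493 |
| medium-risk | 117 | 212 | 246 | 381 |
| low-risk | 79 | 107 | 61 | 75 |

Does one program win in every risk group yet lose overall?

No

High-risk: the job-training program 146/1054 = 13.9%, the mentoring program 77/1493 = 5.2% → the job-training program
Medium-risk: the job-training program 117/212 = 55.2%, the mentoring program 246/381 = 64.6% → the mentoring program
Low-risk: the job-training program 79/107 = 73.8%, the mentoring program 61/75 = 81.3% → the mentoring program
Overall: the job-training program 342/1373 = 24.9%, the mentoring program 384/1949 = 19.7% → the job-training program
Neither sweeps: the job-training program wins 1 of 3 groups, the mentoring program wins 2. The job-training program wins overall but not every group — no Simpson reversal.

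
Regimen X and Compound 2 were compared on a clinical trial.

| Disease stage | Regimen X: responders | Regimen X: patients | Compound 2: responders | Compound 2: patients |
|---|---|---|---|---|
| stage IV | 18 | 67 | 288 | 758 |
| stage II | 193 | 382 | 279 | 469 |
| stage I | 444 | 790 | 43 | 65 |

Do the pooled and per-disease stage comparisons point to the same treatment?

Stage IV: Regimen X 18/67 = 26.9%, Compound 2 288/758 = 38.0% → Compound 2
Stage II: Regimen X 193/382 = 50.5%, Compound 2 279/469 = 59.5% → Compound 2
Stage I: Regimen X 444/790 = 56.2%, Compound 2 43/65 = 66.2% → Compound 2
Overall: Regimen X 655/1239 = 52.9%, Compound 2 610/1292 = 47.2% → Regimen X
Compound 2 wins each disease group but Regimen X wins overall — the comparison reverses. Compound 2's patients skew toward stage IV, which has a lower base rate.

No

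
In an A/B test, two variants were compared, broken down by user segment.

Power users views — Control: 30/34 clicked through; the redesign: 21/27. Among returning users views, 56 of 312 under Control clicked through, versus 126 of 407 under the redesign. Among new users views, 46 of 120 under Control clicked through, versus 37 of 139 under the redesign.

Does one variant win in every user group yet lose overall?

Power users: Control 30/34 = 88.2%, the redesign 21/27 = 77.8% → Control
Returning users: Control 56/312 = 17.9%, the redesign 126/407 = 31.0% → the redesign
New users: Control 46/120 = 38.3%, the redesign 37/139 = 26.6% → Control
Overall: Control 132/466 = 28.3%, the redesign 184/573 = 32.1% → the redesign
Neither sweeps: Control wins 2 of 3 groups, the redesign wins 1. The redesign wins overall but not every group — no Simpson reversal.

No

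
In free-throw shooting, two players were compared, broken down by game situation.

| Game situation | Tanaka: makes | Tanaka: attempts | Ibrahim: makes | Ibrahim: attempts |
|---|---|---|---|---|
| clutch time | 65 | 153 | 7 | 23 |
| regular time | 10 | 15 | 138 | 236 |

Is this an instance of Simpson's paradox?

Clutch time: Tanaka 65/153 = 42.5%, Ibrahim 7/23 = 30.4% → Tanaka
Regular time: Tanaka 10/15 = 66.7%, Ibrahim 138/236 = 58.5% → Tanaka
Overall: Tanaka 75/168 = 44.6%, Ibrahim 145/259 = 56.0% → Ibrahim
Tanaka wins each game group but Ibrahim wins overall — the comparison reverses. Tanaka's attempts skew toward clutch time, which has a lower base rate.

Yes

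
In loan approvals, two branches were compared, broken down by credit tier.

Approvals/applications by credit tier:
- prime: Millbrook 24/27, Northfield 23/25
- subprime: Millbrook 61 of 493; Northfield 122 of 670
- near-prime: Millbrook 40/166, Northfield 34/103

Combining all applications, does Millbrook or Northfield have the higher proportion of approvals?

Prime: Millbrook 24/27 = 88.9%, Northfield 23/25 = 92.0% → Northfield
Subprime: Millbrook 61/493 = 12.4%, Northfield 122/670 = 18.2% → Northfield
Near-prime: Millbrook 40/166 = 24.1%, Northfield 34/103 = 33.0% → Northfield
Overall: Millbrook 125/686 = 18.2%, Northfield 179/798 = 22.4% → Northfield

Northfield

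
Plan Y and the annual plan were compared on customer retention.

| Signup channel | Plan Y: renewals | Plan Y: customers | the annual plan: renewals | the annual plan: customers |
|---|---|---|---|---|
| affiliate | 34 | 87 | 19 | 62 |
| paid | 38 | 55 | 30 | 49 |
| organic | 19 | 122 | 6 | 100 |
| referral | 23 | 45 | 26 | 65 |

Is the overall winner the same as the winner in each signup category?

Affiliate: Plan Y 34/87 = 39.1%, the annual plan 19/62 = 30.6% → Plan Y
Paid: Plan Y 38/55 = 69.1%, the annual plan 30/49 = 61.2% → Plan Y
Organic: Plan Y 19/122 = 15.6%, the annual plan 6/100 = 6.0% → Plan Y
Referral: Plan Y 23/45 = 51.1%, the annual plan 26/65 = 40.0% → Plan Y
Overall: Plan Y 114/309 = 36.9%, the annual plan 81/276 = 29.3% → Plan Y
Plan Y wins overall and in every signup group — no reversal.

Yes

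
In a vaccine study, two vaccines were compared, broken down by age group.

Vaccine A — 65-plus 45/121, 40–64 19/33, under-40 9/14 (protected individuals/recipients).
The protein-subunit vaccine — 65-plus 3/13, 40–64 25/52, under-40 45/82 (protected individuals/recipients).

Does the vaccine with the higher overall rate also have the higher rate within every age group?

65-plus: Vaccine A 45/121 = 37.2%, the protein-subunit vaccine 3/13 = 23.1% → Vaccine A
40–64: Vaccine A 19/33 = 57.6%, the protein-subunit vaccine 25/52 = 48.1% → Vaccine A
Under-40: Vaccine A 9/14 = 64.3%, the protein-subunit vaccine 45/82 = 54.9% → Vaccine A
Overall: Vaccine A 73/168 = 43.5%, the protein-subunit vaccine 73/147 = 49.7% → the protein-subunit vaccine
Vaccine A wins each age group but the protein-subunit vaccine wins overall — the comparison reverses. Vaccine A's recipients skew toward 65-plus, which has a lower base rate.

No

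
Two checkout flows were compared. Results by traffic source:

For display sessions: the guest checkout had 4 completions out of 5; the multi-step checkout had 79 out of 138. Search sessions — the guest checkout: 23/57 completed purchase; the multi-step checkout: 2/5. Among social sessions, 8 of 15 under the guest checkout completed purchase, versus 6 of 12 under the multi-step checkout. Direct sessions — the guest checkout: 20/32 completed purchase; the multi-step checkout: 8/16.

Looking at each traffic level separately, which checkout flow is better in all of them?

Display: the guest checkout 4/5 = 80.0%, the multi-step checkout 79/138 = 57.2% → the guest checkout
Search: the guest checkout 23/57 = 40.4%, the multi-step checkout 2/5 = 40.0% → the guest checkout
Social: the guest checkout 8/15 = 53.3%, the multi-step checkout 6/12 = 50.0% → the guest checkout
Direct: the guest checkout 20/32 = 62.5%, the multi-step checkout 8/16 = 50.0% → the guest checkout
The guest checkout has the higher rate in all 4 groups.

the guest checkout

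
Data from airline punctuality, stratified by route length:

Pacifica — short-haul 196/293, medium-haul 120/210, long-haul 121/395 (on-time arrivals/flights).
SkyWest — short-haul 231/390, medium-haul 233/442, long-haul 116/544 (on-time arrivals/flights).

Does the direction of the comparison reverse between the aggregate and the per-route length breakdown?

Short-haul: Pacifica 196/293 = 66.9%, SkyWest 231/390 = 59.2% → Pacifica
Medium-haul: Pacifica 120/210 = 57.1%, SkyWest 233/442 = 52.7% → Pacifica
Long-haul: Pacifica 121/395 = 30.6%, SkyWest 116/544 = 21.3% → Pacifica
Overall: Pacifica 437/898 = 48.7%, SkyWest 580/1376 = 42.2% → Pacifica
Pacifica wins overall and in every route group — no reversal.

No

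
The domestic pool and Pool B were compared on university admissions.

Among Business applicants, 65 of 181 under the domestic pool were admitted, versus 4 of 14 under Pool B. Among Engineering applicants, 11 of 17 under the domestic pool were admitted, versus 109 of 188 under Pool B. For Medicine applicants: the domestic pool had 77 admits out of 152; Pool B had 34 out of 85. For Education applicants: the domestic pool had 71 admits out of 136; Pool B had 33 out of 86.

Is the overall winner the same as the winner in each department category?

Business: the domestic pool 65/181 = 35.9%, Pool B 4/14 = 28.6% → the domestic pool
Engineering: the domestic pool 11/17 = 64.7%, Pool B 109/188 = 58.0% → the domestic pool
Medicine: the domestic pool 77/152 = 50.7%, Pool B 34/85 = 40.0% → the domestic pool
Education: the domestic pool 71/136 = 52.2%, Pool B 33/86 = 38.4% → the domestic pool
Overall: the domestic pool 224/486 = 46.1%, Pool B 180/373 = 48.3% → Pool B
The domestic pool wins each department group but Pool B wins overall — the comparison reverses. The domestic pool's applicants skew toward Business, which has a lower base rate.

No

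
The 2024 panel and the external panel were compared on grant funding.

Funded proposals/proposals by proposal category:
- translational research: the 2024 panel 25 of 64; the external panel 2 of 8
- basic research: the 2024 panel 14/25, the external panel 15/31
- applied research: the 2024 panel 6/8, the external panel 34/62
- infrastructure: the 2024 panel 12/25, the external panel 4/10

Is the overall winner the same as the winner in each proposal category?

Translational research: the 2024 panel 25/64 = 39.1%, the external panel 2/8 = 25.0% → the 2024 panel
Basic research: the 2024 panel 14/25 = 56.0%, the external panel 15/31 = 48.4% → the 2024 panel
Applied research: the 2024 panel 6/8 = 75.0%, the external panel 34/62 = 54.8% → the 2024 panel
Infrastructure: the 2024 panel 12/25 = 48.0%, the external panel 4/10 = 40.0% → the 2024 panel
Overall: the 2024 panel 57/122 = 46.7%, the external panel 55/111 = 49.5% → the external panel
The 2024 panel wins each proposal group but the external panel wins overall — the comparison reverses. The 2024 panel's proposals skew toward translational research, which has a lower base rate.

No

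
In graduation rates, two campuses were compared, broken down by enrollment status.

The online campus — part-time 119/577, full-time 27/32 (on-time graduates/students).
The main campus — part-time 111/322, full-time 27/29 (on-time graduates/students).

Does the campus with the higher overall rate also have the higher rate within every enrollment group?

Yes

Part-time: the online campus 119/577 = 20.6%, the main campus 111/322 = 34.5% → the main campus
Full-time: the online campus 27/32 = 84.4%, the main campus 27/29 = 93.1% → the main campus
Overall: the online campus 146/609 = 24.0%, the main campus 138/351 = 39.3% → the main campus
The main campus wins overall and in every enrollment group — no reversal.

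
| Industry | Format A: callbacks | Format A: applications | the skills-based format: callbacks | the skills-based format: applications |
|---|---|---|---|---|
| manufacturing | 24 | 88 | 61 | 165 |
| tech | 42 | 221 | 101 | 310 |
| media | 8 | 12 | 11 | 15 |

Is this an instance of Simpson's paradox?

Manufacturing: Format A 24/88 = 27.3%, the skills-based format 61/165 = 37.0% → the skills-based format
Tech: Format A 42/221 = 19.0%, the skills-based format 101/310 = 32.6% → the skills-based format
Media: Format A 8/12 = 66.7%, the skills-based format 11/15 = 73.3% → the skills-based format
Overall: Format A 74/321 = 23.1%, the skills-based format 173/490 = 35.3% → the skills-based format
The skills-based format wins overall and in every industry group — no reversal.

No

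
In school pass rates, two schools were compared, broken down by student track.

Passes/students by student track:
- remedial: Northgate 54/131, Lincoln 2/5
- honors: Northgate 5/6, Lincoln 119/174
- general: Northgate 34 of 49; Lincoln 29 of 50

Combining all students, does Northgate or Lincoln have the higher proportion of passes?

Lincoln

Remedial: Northgate 54/131 = 41.2%, Lincoln 2/5 = 40.0% → Northgate
Honors: Northgate 5/6 = 83.3%, Lincoln 119/174 = 68.4% → Northgate
General: Northgate 34/49 = 69.4%, Lincoln 29/50 = 58.0% → Northgate
Overall: Northgate 93/186 = 50.0%, Lincoln 150/229 = 65.5% → Lincoln
(Northgate wins every student group but Lincoln wins overall — Northgate's students skew toward the low-rate remedial group.)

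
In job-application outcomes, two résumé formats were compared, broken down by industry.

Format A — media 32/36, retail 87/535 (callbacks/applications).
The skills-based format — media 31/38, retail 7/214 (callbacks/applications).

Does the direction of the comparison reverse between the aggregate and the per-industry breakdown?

No

Media: Format A 32/36 = 88.9%, the skills-based format 31/38 = 81.6% → Format A
Retail: Format A 87/535 = 16.3%, the skills-based format 7/214 = 3.3% → Format A
Overall: Format A 119/571 = 20.8%, the skills-based format 38/252 = 15.1% → Format A
Format A wins overall and in every industry group — no reversal.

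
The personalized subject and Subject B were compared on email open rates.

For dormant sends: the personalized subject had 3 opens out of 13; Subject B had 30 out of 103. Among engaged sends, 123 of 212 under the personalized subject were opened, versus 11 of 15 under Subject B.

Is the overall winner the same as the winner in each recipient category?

Dormant: the personalized subject 3/13 = 23.1%, Subject B 30/103 = 29.1% → Subject B
Engaged: the personalized subject 123/212 = 58.0%, Subject B 11/15 = 73.3% → Subject B
Overall: the personalized subject 126/225 = 56.0%, Subject B 41/118 = 34.7% → the personalized subject
Subject B wins each recipient group but the personalized subject wins overall — the comparison reverses. Subject B's sends skew toward dormant, which has a lower base rate.

No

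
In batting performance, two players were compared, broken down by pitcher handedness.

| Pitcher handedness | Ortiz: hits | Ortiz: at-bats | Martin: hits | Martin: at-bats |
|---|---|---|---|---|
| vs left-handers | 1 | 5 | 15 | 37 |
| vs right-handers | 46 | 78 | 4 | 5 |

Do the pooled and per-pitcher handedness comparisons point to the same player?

No

Vs left-handers: Ortiz 1/5 = 20.0%, Martin 15/37 = 40.5% → Martin
Vs right-handers: Ortiz 46/78 = 59.0%, Martin 4/5 = 80.0% → Martin
Overall: Ortiz 47/83 = 56.6%, Martin 19/42 = 45.2% → Ortiz
Martin wins each pitcher group but Ortiz wins overall — the comparison reverses. Martin's at-bats skew toward vs left-handers, which has a lower base rate.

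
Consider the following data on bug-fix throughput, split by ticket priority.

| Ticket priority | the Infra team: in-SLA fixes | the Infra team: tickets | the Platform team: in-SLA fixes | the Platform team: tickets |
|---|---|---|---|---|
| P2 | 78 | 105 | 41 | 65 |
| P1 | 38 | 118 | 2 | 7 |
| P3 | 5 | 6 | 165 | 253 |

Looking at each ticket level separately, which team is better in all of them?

the Infra team

P2: the Infra team 78/105 = 74.3%, the Platform team 41/65 = 63.1% → the Infra team
P1: the Infra team 38/118 = 32.2%, the Platform team 2/7 = 28.6% → the Infra team
P3: the Infra team 5/6 = 83.3%, the Platform team 165/253 = 65.2% → the Infra team
The Infra team has the higher rate in all 3 groups.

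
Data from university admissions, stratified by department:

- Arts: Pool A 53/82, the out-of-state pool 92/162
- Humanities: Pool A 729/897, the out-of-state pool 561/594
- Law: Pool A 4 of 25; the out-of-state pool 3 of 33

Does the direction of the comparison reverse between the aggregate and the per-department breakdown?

Arts: Pool A 53/82 = 64.6%, the out-of-state pool 92/162 = 56.8% → Pool A
Humanities: Pool A 729/897 = 81.3%, the out-of-state pool 561/594 = 94.4% → the out-of-state pool
Law: Pool A 4/25 = 16.0%, the out-of-state pool 3/33 = 9.1% → Pool A
Overall: Pool A 786/1004 = 78.3%, the out-of-state pool 656/789 = 83.1% → the out-of-state pool
Neither sweeps: Pool A wins 2 of 3 groups, the out-of-state pool wins 1. The out-of-state pool wins overall but not every group — no Simpson reversal.

No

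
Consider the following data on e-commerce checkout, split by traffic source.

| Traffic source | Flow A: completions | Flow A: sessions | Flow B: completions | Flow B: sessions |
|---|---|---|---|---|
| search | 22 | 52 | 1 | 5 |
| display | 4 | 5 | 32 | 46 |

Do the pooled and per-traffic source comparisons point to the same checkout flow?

No

Search: Flow A 22/52 = 42.3%, Flow B 1/5 = 20.0% → Flow A
Display: Flow A 4/5 = 80.0%, Flow B 32/46 = 69.6% → Flow A
Overall: Flow A 26/57 = 45.6%, Flow B 33/51 = 64.7% → Flow B
Flow A wins each traffic group but Flow B wins overall — the comparison reverses. Flow A's sessions skew toward search, which has a lower base rate.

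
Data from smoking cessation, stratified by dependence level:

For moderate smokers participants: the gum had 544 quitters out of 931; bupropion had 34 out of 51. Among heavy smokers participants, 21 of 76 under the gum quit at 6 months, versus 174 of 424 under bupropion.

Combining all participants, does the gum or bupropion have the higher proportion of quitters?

the gum

Moderate smokers: the gum 544/931 = 58.4%, bupropion 34/51 = 66.7% → bupropion
Heavy smokers: the gum 21/76 = 27.6%, bupropion 174/424 = 41.0% → bupropion
Overall: the gum 565/1007 = 56.1%, bupropion 208/475 = 43.8% → the gum
(Bupropion wins every dependence group but the gum wins overall — bupropion's participants skew toward the low-rate heavy smokers group.)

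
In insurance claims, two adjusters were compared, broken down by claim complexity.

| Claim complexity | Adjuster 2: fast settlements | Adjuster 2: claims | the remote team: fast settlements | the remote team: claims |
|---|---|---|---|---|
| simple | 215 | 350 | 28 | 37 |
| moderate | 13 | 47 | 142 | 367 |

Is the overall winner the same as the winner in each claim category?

No

Simple: Adjuster 2 215/350 = 61.4%, the remote team 28/37 = 75.7% → the remote team
Moderate: Adjuster 2 13/47 = 27.7%, the remote team 142/367 = 38.7% → the remote team
Overall: Adjuster 2 228/397 = 57.4%, the remote team 170/404 = 42.1% → Adjuster 2
The remote team wins each claim group but Adjuster 2 wins overall — the comparison reverses. The remote team's claims skew toward moderate, which has a lower base rate.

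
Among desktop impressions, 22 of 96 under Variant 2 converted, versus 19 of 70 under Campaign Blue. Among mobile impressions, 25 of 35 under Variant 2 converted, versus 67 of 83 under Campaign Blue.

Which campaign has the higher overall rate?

Desktop: Variant 2 22/96 = 22.9%, Campaign Blue 19/70 = 27.1% → Campaign Blue
Mobile: Variant 2 25/35 = 71.4%, Campaign Blue 67/83 = 80.7% → Campaign Blue
Overall: Variant 2 47/131 = 35.9%, Campaign Blue 86/153 = 56.2% → Campaign Blue

Campaign Blue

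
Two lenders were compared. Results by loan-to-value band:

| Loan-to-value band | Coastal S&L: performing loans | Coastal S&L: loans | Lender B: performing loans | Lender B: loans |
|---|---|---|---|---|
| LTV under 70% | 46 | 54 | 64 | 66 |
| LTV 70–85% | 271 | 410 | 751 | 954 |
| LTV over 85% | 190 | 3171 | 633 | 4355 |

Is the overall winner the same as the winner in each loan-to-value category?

Yes

LTV under 70%: Coastal S&L 46/54 = 85.2%, Lender B 64/66 = 97.0% → Lender B
LTV 70–85%: Coastal S&L 271/410 = 66.1%, Lender B 751/954 = 78.7% → Lender B
LTV over 85%: Coastal S&L 190/3171 = 6.0%, Lender B 633/4355 = 14.5% → Lender B
Overall: Coastal S&L 507/3635 = 13.9%, Lender B 1448/5375 = 26.9% → Lender B
Lender B wins overall and in every loan-to-value group — no reversal.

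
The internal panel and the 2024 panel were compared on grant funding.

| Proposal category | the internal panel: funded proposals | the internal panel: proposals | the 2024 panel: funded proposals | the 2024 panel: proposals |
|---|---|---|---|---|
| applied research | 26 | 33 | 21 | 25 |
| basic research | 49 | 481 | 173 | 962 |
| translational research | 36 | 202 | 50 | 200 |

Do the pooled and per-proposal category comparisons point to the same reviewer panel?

Yes

Applied research: the internal panel 26/33 = 78.8%, the 2024 panel 21/25 = 84.0% → the 2024 panel
Basic research: the internal panel 49/481 = 10.2%, the 2024 panel 173/962 = 18.0% → the 2024 panel
Translational research: the internal panel 36/202 = 17.8%, the 2024 panel 50/200 = 25.0% → the 2024 panel
Overall: the internal panel 111/716 = 15.5%, the 2024 panel 244/1187 = 20.6% → the 2024 panel
The 2024 panel wins overall and in every proposal group — no reversal.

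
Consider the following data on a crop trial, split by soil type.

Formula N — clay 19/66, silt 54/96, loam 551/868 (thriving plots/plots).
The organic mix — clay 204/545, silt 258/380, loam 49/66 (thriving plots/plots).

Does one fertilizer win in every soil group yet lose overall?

Clay: Formula N 19/66 = 28.8%, the organic mix 204/545 = 37.4% → the organic mix
Silt: Formula N 54/96 = 56.2%, the organic mix 258/380 = 67.9% → the organic mix
Loam: Formula N 551/868 = 63.5%, the organic mix 49/66 = 74.2% → the organic mix
Overall: Formula N 624/1030 = 60.6%, the organic mix 511/991 = 51.6% → Formula N
The organic mix wins each soil group but Formula N wins overall — the comparison reverses. The organic mix's plots skew toward clay, which has a lower base rate.

Yes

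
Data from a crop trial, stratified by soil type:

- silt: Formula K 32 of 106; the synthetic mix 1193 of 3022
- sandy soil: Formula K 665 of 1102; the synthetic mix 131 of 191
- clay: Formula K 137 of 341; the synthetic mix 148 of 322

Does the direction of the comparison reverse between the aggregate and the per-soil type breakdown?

Yes

Silt: Formula K 32/106 = 30.2%, the synthetic mix 1193/3022 = 39.5% → the synthetic mix
Sandy soil: Formula K 665/1102 = 60.3%, the synthetic mix 131/191 = 68.6% → the synthetic mix
Clay: Formula K 137/341 = 40.2%, the synthetic mix 148/322 = 46.0% → the synthetic mix
Overall: Formula K 834/1549 = 53.8%, the synthetic mix 1472/3535 = 41.6% → Formula K
The synthetic mix wins each soil group but Formula K wins overall — the comparison reverses. The synthetic mix's plots skew toward silt, which has a lower base rate.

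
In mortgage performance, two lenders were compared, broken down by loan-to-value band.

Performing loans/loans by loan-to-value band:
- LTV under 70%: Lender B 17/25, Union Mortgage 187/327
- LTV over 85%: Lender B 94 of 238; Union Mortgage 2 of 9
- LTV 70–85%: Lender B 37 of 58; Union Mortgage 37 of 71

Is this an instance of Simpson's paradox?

LTV under 70%: Lender B 17/25 = 68.0%, Union Mortgage 187/327 = 57.2% → Lender B
LTV over 85%: Lender B 94/238 = 39.5%, Union Mortgage 2/9 = 22.2% → Lender B
LTV 70–85%: Lender B 37/58 = 63.8%, Union Mortgage 37/71 = 52.1% → Lender B
Overall: Lender B 148/321 = 46.1%, Union Mortgage 226/407 = 55.5% → Union Mortgage
Lender B wins each loan-to-value group but Union Mortgage wins overall — the comparison reverses. Lender B's loans skew toward LTV over 85%, which has a lower base rate.

Yes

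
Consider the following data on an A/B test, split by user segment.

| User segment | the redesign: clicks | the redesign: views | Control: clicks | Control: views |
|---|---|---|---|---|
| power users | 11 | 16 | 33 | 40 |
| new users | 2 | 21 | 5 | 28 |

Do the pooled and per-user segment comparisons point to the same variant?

Power users: the redesign 11/16 = 68.8%, Control 33/40 = 82.5% → Control
New users: the redesign 2/21 = 9.5%, Control 5/28 = 17.9% → Control
Overall: the redesign 13/37 = 35.1%, Control 38/68 = 55.9% → Control
Control wins overall and in every user group — no reversal.

Yes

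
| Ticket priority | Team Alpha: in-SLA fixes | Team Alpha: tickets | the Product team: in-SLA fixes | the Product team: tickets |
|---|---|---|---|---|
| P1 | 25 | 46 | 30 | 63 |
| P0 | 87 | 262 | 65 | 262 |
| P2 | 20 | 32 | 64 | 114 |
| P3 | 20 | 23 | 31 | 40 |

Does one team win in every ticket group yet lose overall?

P1: Team Alpha 25/46 = 54.3%, the Product team 30/63 = 47.6% → Team Alpha
P0: Team Alpha 87/262 = 33.2%, the Product team 65/262 = 24.8% → Team Alpha
P2: Team Alpha 20/32 = 62.5%, the Product team 64/114 = 56.1% → Team Alpha
P3: Team Alpha 20/23 = 87.0%, the Product team 31/40 = 77.5% → Team Alpha
Overall: Team Alpha 152/363 = 41.9%, the Product team 190/479 = 39.7% → Team Alpha
Team Alpha wins overall and in every ticket group — no reversal.

No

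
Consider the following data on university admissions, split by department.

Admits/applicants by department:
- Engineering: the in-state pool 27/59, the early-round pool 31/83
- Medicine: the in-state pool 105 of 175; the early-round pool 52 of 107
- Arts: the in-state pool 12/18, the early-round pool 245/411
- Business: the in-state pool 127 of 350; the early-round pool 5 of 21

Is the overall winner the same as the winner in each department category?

Engineering: the in-state pool 27/59 = 45.8%, the early-round pool 31/83 = 37.3% → the in-state pool
Medicine: the in-state pool 105/175 = 60.0%, the early-round pool 52/107 = 48.6% → the in-state pool
Arts: the in-state pool 12/18 = 66.7%, the early-round pool 245/411 = 59.6% → the in-state pool
Business: the in-state pool 127/350 = 36.3%, the early-round pool 5/21 = 23.8% → the in-state pool
Overall: the in-state pool 271/602 = 45.0%, the early-round pool 333/622 = 53.5% → the early-round pool
The in-state pool wins each department group but the early-round pool wins overall — the comparison reverses. The in-state pool's applicants skew toward Business, which has a lower base rate.

No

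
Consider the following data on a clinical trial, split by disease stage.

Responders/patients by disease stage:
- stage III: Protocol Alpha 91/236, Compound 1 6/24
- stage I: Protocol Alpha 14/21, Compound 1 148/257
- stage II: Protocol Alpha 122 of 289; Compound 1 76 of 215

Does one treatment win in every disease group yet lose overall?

Stage III: Protocol Alpha 91/236 = 38.6%, Compound 1 6/24 = 25.0% → Protocol Alpha
Stage I: Protocol Alpha 14/21 = 66.7%, Compound 1 148/257 = 57.6% → Protocol Alpha
Stage II: Protocol Alpha 122/289 = 42.2%, Compound 1 76/215 = 35.3% → Protocol Alpha
Overall: Protocol Alpha 227/546 = 41.6%, Compound 1 230/496 = 46.4% → Compound 1
Protocol Alpha wins each disease group but Compound 1 wins overall — the comparison reverses. Protocol Alpha's patients skew toward stage III, which has a lower base rate.

Yes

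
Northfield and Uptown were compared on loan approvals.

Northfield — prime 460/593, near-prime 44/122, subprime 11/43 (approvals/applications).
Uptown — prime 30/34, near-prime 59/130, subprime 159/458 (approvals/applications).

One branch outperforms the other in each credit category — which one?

Uptown

Prime: Northfield 460/593 = 77.6%, Uptown 30/34 = 88.2% → Uptown
Near-prime: Northfield 44/122 = 36.1%, Uptown 59/130 = 45.4% → Uptown
Subprime: Northfield 11/43 = 25.6%, Uptown 159/458 = 34.7% → Uptown
Uptown has the higher rate in all 3 groups.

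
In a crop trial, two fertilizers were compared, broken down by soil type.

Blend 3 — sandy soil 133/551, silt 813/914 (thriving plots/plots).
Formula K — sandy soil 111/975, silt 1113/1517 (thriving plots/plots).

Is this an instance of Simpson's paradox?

Sandy soil: Blend 3 133/551 = 24.1%, Formula K 111/975 = 11.4% → Blend 3
Silt: Blend 3 813/914 = 88.9%, Formula K 1113/1517 = 73.4% → Blend 3
Overall: Blend 3 946/1465 = 64.6%, Formula K 1224/2492 = 49.1% → Blend 3
Blend 3 wins overall and in every soil group — no reversal.

No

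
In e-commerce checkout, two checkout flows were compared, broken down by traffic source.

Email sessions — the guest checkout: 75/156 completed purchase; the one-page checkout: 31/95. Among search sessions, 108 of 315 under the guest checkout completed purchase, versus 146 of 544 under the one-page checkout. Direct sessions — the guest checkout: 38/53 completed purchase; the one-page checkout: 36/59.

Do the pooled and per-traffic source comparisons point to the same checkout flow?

Email: the guest checkout 75/156 = 48.1%, the one-page checkout 31/95 = 32.6% → the guest checkout
Search: the guest checkout 108/315 = 34.3%, the one-page checkout 146/544 = 26.8% → the guest checkout
Direct: the guest checkout 38/53 = 71.7%, the one-page checkout 36/59 = 61.0% → the guest checkout
Overall: the guest checkout 221/524 = 42.2%, the one-page checkout 213/698 = 30.5% → the guest checkout
The guest checkout wins overall and in every traffic group — no reversal.

Yes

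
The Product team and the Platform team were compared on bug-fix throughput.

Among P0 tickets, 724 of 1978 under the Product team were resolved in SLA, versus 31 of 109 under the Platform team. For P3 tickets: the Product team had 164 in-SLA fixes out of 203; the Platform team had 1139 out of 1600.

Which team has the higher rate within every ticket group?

P0: the Product team 724/1978 = 36.6%, the Platform team 31/109 = 28.4% → the Product team
P3: the Product team 164/203 = 80.8%, the Platform team 1139/1600 = 71.2% → the Product team
The Product team has the higher rate in both groups.

the Product team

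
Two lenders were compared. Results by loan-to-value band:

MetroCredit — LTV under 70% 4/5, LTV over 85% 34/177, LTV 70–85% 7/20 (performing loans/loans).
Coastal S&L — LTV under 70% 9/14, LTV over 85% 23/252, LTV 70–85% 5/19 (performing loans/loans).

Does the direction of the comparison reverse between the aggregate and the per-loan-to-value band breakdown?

No

LTV under 70%: MetroCredit 4/5 = 80.0%, Coastal S&L 9/14 = 64.3% → MetroCredit
LTV over 85%: MetroCredit 34/177 = 19.2%, Coastal S&L 23/252 = 9.1% → MetroCredit
LTV 70–85%: MetroCredit 7/20 = 35.0%, Coastal S&L 5/19 = 26.3% → MetroCredit
Overall: MetroCredit 45/202 = 22.3%, Coastal S&L 37/285 = 13.0% → MetroCredit
MetroCredit wins overall and in every loan-to-value group — no reversal.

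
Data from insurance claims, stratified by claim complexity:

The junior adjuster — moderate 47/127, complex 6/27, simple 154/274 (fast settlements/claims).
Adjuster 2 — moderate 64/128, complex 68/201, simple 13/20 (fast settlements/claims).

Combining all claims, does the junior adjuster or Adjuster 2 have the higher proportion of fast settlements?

the junior adjuster

Moderate: the junior adjuster 47/127 = 37.0%, Adjuster 2 64/128 = 50.0% → Adjuster 2
Complex: the junior adjuster 6/27 = 22.2%, Adjuster 2 68/201 = 33.8% → Adjuster 2
Simple: the junior adjuster 154/274 = 56.2%, Adjuster 2 13/20 = 65.0% → Adjuster 2
Overall: the junior adjuster 207/428 = 48.4%, Adjuster 2 145/349 = 41.5% → the junior adjuster
(Adjuster 2 wins every claim group but the junior adjuster wins overall — Adjuster 2's claims skew toward the low-rate complex group.)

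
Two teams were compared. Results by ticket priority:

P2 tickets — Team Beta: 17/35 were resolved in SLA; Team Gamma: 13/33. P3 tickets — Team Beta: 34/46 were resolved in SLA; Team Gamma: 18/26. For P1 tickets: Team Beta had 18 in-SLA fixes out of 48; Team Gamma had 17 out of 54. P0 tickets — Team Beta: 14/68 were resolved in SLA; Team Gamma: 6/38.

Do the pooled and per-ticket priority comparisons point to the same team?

Yes

P2: Team Beta 17/35 = 48.6%, Team Gamma 13/33 = 39.4% → Team Beta
P3: Team Beta 34/46 = 73.9%, Team Gamma 18/26 = 69.2% → Team Beta
P1: Team Beta 18/48 = 37.5%, Team Gamma 17/54 = 31.5% → Team Beta
P0: Team Beta 14/68 = 20.6%, Team Gamma 6/38 = 15.8% → Team Beta
Overall: Team Beta 83/197 = 42.1%, Team Gamma 54/151 = 35.8% → Team Beta
Team Beta wins overall and in every ticket group — no reversal.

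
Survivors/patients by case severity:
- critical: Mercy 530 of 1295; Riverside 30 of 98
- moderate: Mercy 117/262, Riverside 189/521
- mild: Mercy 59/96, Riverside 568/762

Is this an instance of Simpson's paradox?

Critical: Mercy 530/1295 = 40.9%, Riverside 30/98 = 30.6% → Mercy
Moderate: Mercy 117/262 = 44.7%, Riverside 189/521 = 36.3% → Mercy
Mild: Mercy 59/96 = 61.5%, Riverside 568/762 = 74.5% → Riverside
Overall: Mercy 706/1653 = 42.7%, Riverside 787/1381 = 57.0% → Riverside
Neither sweeps: Mercy wins 2 of 3 groups, Riverside wins 1. Riverside wins overall but not every group — no Simpson reversal.

No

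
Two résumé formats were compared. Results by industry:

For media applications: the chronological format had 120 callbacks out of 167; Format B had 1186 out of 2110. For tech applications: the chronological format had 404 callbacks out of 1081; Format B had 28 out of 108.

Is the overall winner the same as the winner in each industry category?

Media: the chronological format 120/167 = 71.9%, Format B 1186/2110 = 56.2% → the chronological format
Tech: the chronological format 404/1081 = 37.4%, Format B 28/108 = 25.9% → the chronological format
Overall: the chronological format 524/1248 = 42.0%, Format B 1214/2218 = 54.7% → Format B
The chronological format wins each industry group but Format B wins overall — the comparison reverses. The chronological format's applications skew toward tech, which has a lower base rate.

No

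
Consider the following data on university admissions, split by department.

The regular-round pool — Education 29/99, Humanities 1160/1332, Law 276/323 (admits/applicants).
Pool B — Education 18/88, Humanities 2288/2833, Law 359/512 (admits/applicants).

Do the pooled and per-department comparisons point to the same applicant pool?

Yes

Education: the regular-round pool 29/99 = 29.3%, Pool B 18/88 = 20.5% → the regular-round pool
Humanities: the regular-round pool 1160/1332 = 87.1%, Pool B 2288/2833 = 80.8% → the regular-round pool
Law: the regular-round pool 276/323 = 85.4%, Pool B 359/512 = 70.1% → the regular-round pool
Overall: the regular-round pool 1465/1754 = 83.5%, Pool B 2665/3433 = 77.6% → the regular-round pool
The regular-round pool wins overall and in every department group — no reversal.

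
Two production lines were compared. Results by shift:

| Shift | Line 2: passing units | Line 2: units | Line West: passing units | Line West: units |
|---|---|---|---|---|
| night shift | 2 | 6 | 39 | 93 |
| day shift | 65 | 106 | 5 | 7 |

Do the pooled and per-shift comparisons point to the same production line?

Night shift: Line 2 2/6 = 33.3%, Line West 39/93 = 41.9% → Line West
Day shift: Line 2 65/106 = 61.3%, Line West 5/7 = 71.4% → Line West
Overall: Line 2 67/112 = 59.8%, Line West 44/100 = 44.0% → Line 2
Line West wins each shift group but Line 2 wins overall — the comparison reverses. Line West's units skew toward night shift, which has a lower base rate.

No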